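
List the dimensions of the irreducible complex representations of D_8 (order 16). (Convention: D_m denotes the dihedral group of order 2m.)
Dimensions: 1, 1, 1, 1, 2, 2, 2

There are 7 irreducibles (= number of conjugacy classes). Their dimensions d_i satisfy sum d_i^2 = |G| = 16: 1 + 1 + 1 + 1 + 4 + 4 + 4 = 16.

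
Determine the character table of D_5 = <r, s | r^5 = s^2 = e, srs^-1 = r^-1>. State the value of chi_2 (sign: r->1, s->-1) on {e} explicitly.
Conjugacy classes: {e} of size 1, {r^1, r^4} of size 2, {r^2, r^3} of size 2, {s, sr, ..., sr^4} of size 5.
Character table:
  irrep \ class              {e} (size 1)  {r^1, r^4} (size 2)  {r^2, r^3} (size 2)  {s, sr, ..., sr^4} (size 5)
  chi_1 (triv)               1             1                    1                    1                          
  chi_2 (sign: r->1, s->-1)  1             1                    1                    -1                         
  chi_3 (2d, j=1)            2             -1/2 + sqrt(5)/2     -sqrt(5)/2 - 1/2     0                          
  chi_4 (2d, j=2)            2             -sqrt(5)/2 - 1/2     -1/2 + sqrt(5)/2     0                          

Spot check: chi_2 (sign: r->1, s->-1) on {e} = 1.

Solution. D_5 has order 2*5 = 10 with 4 conjugacy classes, hence 4 irreducibles. Sum of squared dims 1 + 1 + 4 + 4 = 10 = |G|. Linear characters come from the abelianisation; the 2-dimensional irreps have character r^k -> 2*cos(2*pi*j*k/5), reflections -> 0.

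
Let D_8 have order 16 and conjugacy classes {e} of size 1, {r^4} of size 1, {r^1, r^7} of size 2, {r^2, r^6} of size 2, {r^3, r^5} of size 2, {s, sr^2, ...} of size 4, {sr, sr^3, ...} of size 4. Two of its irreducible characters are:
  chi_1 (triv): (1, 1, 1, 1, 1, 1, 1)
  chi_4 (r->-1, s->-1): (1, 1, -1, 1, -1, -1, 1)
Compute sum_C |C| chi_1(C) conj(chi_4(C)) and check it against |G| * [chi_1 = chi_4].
Sum = 0; so <chi_1, chi_4> = 0 (distinct irreducibles are orthogonal).

Details: Compute term by term over conjugacy classes (|C| * chi_1(C) * conj(chi_4(C))):
  1*(1)*conj(1) + 1*(1)*conj(1) + 2*(1)*conj(-1) + 2*(1)*conj(1) + 2*(1)*conj(-1) + 4*(1)*conj(-1) + 4*(1)*conj(1)
  = (1) + (1) + (-2) + (2) + (-2) + (-4) + (4)
  = 0.
Dividing by |G| = 16 gives 0/16 = 0, matching the row-orthogonality relation <chi_1, chi_4> = [chi_1 = chi_4].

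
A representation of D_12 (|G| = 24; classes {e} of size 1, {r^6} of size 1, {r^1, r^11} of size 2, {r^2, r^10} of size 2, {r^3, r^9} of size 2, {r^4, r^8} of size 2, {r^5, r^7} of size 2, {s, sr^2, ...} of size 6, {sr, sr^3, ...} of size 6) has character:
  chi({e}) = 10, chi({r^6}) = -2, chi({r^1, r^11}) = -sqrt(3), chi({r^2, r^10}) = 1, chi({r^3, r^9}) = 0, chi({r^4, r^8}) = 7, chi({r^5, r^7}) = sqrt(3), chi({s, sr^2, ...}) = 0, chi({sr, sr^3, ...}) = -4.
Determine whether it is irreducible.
Not irreducible (reducible): <chi, chi> = 13 > 1.

Solution. <chi, chi> = (1/|G|) sum_C |C| * |chi(C)|^2 = (1/24)[1*|10|^2 + 1*|-2|^2 + 2*|-sqrt(3)|^2 + 2*|1|^2 + 2*|0|^2 + 2*|7|^2 + 2*|sqrt(3)|^2 + 6*|0|^2 + 6*|-4|^2]
  = (1/24)[(100) + (4) + (6) + (2) + (0) + (98) + (6) + (0) + (96)] = 312/24 = 13.
A character is irreducible iff <chi, chi> = 1, so this representation is reducible.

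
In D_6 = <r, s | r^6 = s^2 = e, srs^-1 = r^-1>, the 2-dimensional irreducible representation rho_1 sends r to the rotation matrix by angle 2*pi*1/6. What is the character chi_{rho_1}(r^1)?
chi_{rho_1}(r^1) = 2*cos(2*pi*1*1/6) = 1

Details: rho_1(r^1) is rotation by angle 2*pi*1*1/6, whose trace is 2*cos(2*pi*1*1/6) = 1.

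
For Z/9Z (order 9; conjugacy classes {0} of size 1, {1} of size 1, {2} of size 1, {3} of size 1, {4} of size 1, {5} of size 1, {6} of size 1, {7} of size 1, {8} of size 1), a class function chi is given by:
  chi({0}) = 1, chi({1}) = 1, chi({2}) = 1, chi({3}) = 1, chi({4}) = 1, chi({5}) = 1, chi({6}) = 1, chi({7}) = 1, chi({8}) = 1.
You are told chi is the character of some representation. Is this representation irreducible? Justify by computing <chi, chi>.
Irreducible: <chi, chi> = 1.

Proof sketch: <chi, chi> = (1/|G|) sum_C |C| * |chi(C)|^2 = (1/9)[1*|1|^2 + 1*|1|^2 + 1*|1|^2 + 1*|1|^2 + 1*|1|^2 + 1*|1|^2 + 1*|1|^2 + 1*|1|^2 + 1*|1|^2]
  = (1/9)[(1) + (1) + (1) + (1) + (1) + (1) + (1) + (1) + (1)] = 9/9 = 1.
(Exp terms are combined using exp(i*s)*conj(exp(i*t)) = exp(i*(s-t)), and sums of them are collapsed using the identity that for every m > 1 the m distinct m-th roots of unity sum to 0, e.g. 1 + exp(2*I*pi/3) + exp(-2*I*pi/3) = 0.)
A character is irreducible iff <chi, chi> = 1, so this representation is irreducible.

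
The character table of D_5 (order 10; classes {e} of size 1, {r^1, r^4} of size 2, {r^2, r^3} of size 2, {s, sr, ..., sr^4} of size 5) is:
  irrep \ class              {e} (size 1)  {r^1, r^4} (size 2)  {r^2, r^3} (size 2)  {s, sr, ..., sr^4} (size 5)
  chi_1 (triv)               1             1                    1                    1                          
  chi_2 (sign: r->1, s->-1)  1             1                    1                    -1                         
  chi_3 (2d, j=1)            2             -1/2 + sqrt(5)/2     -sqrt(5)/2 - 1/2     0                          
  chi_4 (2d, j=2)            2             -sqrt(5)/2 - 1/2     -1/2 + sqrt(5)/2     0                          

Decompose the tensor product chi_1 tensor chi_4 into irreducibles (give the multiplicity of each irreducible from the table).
chi_1 tensor chi_4 = chi_4 (all other irreducibles have multiplicity 0).

Details: The character of a tensor product is the pointwise product (chi_1 * chi_4)(C) = chi_1(C) * chi_4(C):
  {e}: (1)*(2), {r^1, r^4}: (1)*(-sqrt(5)/2 - 1/2), {r^2, r^3}: (1)*(-1/2 + sqrt(5)/2), {s, sr, ..., sr^4}: (1)*(0)
so (chi_1 * chi_4) takes values
  {e} -> 2, {r^1, r^4} -> -sqrt(5)/2 - 1/2, {r^2, r^3} -> -1/2 + sqrt(5)/2, {s, sr, ..., sr^4} -> 0.
Now take the inner product of this character with each irreducible chi from the table, <chi_1*chi_4, chi> = (1/10) sum_C |C| (chi_1*chi_4)(C) conj(chi(C)):
  <chi_1*chi_4, chi_1> = (1/10)[1*(2)*conj(1) + 2*(-sqrt(5)/2 - 1/2)*conj(1) + 2*(-1/2 + sqrt(5)/2)*conj(1) + 5*(0)*conj(1)]
      = (1/10)[(2) + (-sqrt(5) - 1) + (-1 + sqrt(5)) + (0)] = 0/10 = 0
  <chi_1*chi_4, chi_2> = (1/10)[1*(2)*conj(1) + 2*(-sqrt(5)/2 - 1/2)*conj(1) + 2*(-1/2 + sqrt(5)/2)*conj(1) + 5*(0)*conj(-1)]
      = (1/10)[(2) + (-sqrt(5) - 1) + (-1 + sqrt(5)) + (0)] = 0/10 = 0
  <chi_1*chi_4, chi_3> = (1/10)[1*(2)*conj(2) + 2*(-sqrt(5)/2 - 1/2)*conj(-1/2 + sqrt(5)/2) + 2*(-1/2 + sqrt(5)/2)*conj(-sqrt(5)/2 - 1/2) + 5*(0)*conj(0)]
      = (1/10)[(4) + (-2) + (-2) + (0)] = 0/10 = 0
  <chi_1*chi_4, chi_4> = (1/10)[1*(2)*conj(2) + 2*(-sqrt(5)/2 - 1/2)*conj(-sqrt(5)/2 - 1/2) + 2*(-1/2 + sqrt(5)/2)*conj(-1/2 + sqrt(5)/2) + 5*(0)*conj(0)]
      = (1/10)[(4) + (sqrt(5) + 3) + (3 - sqrt(5)) + (0)] = 10/10 = 1
Hence the multiplicities are chi_4: 1. Dimension check: dim(chi_1)*dim(chi_4) = 1*2 = 2 and sum (mult * dim) = 1*2 = 2.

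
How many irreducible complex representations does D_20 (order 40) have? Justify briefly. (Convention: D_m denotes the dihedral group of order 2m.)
13

The number of irreducible complex representations of a finite group equals its number of conjugacy classes. D_20 has 13 conjugacy classes (n/2 + 3 for n even), so D_20 (order 40) has exactly 13 irreducible complex representations.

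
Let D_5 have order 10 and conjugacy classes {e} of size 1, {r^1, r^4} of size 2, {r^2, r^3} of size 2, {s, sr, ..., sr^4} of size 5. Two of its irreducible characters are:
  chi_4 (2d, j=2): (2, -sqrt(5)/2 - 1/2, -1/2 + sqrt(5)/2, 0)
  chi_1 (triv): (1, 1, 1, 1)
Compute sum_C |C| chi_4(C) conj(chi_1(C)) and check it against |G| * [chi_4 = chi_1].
Sum = 0; so <chi_4, chi_1> = 0 (distinct irreducibles are orthogonal).

Justification: Compute term by term over conjugacy classes (|C| * chi_4(C) * conj(chi_1(C))):
  1*(2)*conj(1) + 2*(-sqrt(5)/2 - 1/2)*conj(1) + 2*(-1/2 + sqrt(5)/2)*conj(1) + 5*(0)*conj(1)
  = (2) + (-sqrt(5) - 1) + (-1 + sqrt(5)) + (0)
  = 0.
Dividing by |G| = 10 gives 0/10 = 0, matching the row-orthogonality relation <chi_4, chi_1> = [chi_4 = chi_1].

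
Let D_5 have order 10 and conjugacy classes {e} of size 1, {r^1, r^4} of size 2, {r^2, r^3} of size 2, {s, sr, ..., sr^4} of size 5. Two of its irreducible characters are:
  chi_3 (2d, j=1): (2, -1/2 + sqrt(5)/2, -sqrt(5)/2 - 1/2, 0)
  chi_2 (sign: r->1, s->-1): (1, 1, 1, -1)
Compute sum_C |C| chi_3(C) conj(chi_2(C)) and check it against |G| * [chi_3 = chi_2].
Sum = 0; so <chi_3, chi_2> = 0 (distinct irreducibles are orthogonal).

Solution. Compute term by term over conjugacy classes (|C| * chi_3(C) * conj(chi_2(C))):
  1*(2)*conj(1) + 2*(-1/2 + sqrt(5)/2)*conj(1) + 2*(-sqrt(5)/2 - 1/2)*conj(1) + 5*(0)*conj(-1)
  = (2) + (-1 + sqrt(5)) + (-sqrt(5) - 1) + (0)
  = 0.
Dividing by |G| = 10 gives 0/10 = 0, matching the row-orthogonality relation <chi_3, chi_2> = [chi_3 = chi_2].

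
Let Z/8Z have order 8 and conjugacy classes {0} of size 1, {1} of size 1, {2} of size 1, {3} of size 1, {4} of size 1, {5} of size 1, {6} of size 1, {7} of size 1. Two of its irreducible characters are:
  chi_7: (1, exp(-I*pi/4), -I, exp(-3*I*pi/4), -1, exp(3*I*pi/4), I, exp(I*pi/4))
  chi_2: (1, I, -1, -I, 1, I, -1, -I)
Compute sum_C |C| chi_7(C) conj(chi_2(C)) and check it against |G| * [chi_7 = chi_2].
Sum = 0; so <chi_7, chi_2> = 0 (distinct irreducibles are orthogonal).

Argument: Compute term by term over conjugacy classes (|C| * chi_7(C) * conj(chi_2(C))):
  1*(1)*conj(1) + 1*(exp(-I*pi/4))*conj(I) + 1*(-I)*conj(-1) + 1*(exp(-3*I*pi/4))*conj(-I) + 1*(-1)*conj(1) + 1*(exp(3*I*pi/4))*conj(I) + 1*(I)*conj(-1) + 1*(exp(I*pi/4))*conj(-I)
  = (1) + (-exp(I*pi/4)) + (I) + (exp(-I*pi/4)) + (-1) + (-exp(-3*I*pi/4)) + (-I) + (exp(3*I*pi/4))
  = 0.
(Exp terms are combined using exp(i*s)*conj(exp(i*t)) = exp(i*(s-t)), and sums of them are collapsed using the identity that for every m > 1 the m distinct m-th roots of unity sum to 0, e.g. 1 + exp(2*I*pi/3) + exp(-2*I*pi/3) = 0.)
Dividing by |G| = 8 gives 0/8 = 0, matching the row-orthogonality relation <chi_7, chi_2> = [chi_7 = chi_2].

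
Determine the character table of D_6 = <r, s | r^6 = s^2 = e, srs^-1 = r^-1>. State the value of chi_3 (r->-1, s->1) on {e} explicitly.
Conjugacy classes: {e} of size 1, {r^3} of size 1, {r^1, r^5} of size 2, {r^2, r^4} of size 2, {s, sr^2, ...} of size 3, {sr, sr^3, ...} of size 3.
Character table:
  irrep \ class              {e} (size 1)  {r^3} (size 1)  {r^1, r^5} (size 2)  {r^2, r^4} (size 2)  {s, sr^2, ...} (size 3)  {sr, sr^3, ...} (size 3)
  chi_1 (triv)               1             1               1                    1                    1                        1                       
  chi_2 (sign: r->1, s->-1)  1             1               1                    1                    -1                       -1                      
  chi_3 (r->-1, s->1)        1             -1              -1                   1                    1                        -1                      
  chi_4 (r->-1, s->-1)       1             -1              -1                   1                    -1                       1                       
  chi_5 (2d, j=1)            2             -2              1                    -1                   0                        0                       
  chi_6 (2d, j=2)            2             2               -1                   -1                   0                        0                       

Spot check: chi_3 (r->-1, s->1) on {e} = 1.

Explanation: D_6 has order 2*6 = 12 with 6 conjugacy classes, hence 6 irreducibles. Sum of squared dims 1 + 1 + 1 + 1 + 4 + 4 = 12 = |G|. Linear characters come from the abelianisation; the 2-dimensional irreps have character r^k -> 2*cos(2*pi*j*k/6), reflections -> 0.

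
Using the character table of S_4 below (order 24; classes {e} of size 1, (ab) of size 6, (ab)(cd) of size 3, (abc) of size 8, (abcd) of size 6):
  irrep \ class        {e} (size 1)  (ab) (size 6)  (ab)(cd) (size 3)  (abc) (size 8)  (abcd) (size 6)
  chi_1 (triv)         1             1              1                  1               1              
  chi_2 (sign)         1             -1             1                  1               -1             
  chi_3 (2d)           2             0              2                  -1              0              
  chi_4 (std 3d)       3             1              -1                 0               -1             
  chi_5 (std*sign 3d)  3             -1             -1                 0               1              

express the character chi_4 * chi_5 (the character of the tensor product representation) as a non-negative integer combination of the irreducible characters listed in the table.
chi_4 tensor chi_5 = chi_2 + chi_3 + chi_4 + chi_5 (all other irreducibles have multiplicity 0).

The character of a tensor product is the pointwise product (chi_4 * chi_5)(C) = chi_4(C) * chi_5(C):
  {e}: (3)*(3), (ab): (1)*(-1), (ab)(cd): (-1)*(-1), (abc): (0)*(0), (abcd): (-1)*(1)
so (chi_4 * chi_5) takes values
  {e} -> 9, (ab) -> -1, (ab)(cd) -> 1, (abc) -> 0, (abcd) -> -1.
Now take the inner product of this character with each irreducible chi from the table, <chi_4*chi_5, chi> = (1/24) sum_C |C| (chi_4*chi_5)(C) conj(chi(C)):
  <chi_4*chi_5, chi_1> = (1/24)[1*(9)*conj(1) + 6*(-1)*conj(1) + 3*(1)*conj(1) + 8*(0)*conj(1) + 6*(-1)*conj(1)]
      = (1/24)[(9) + (-6) + (3) + (0) + (-6)] = 0/24 = 0
  <chi_4*chi_5, chi_2> = (1/24)[1*(9)*conj(1) + 6*(-1)*conj(-1) + 3*(1)*conj(1) + 8*(0)*conj(1) + 6*(-1)*conj(-1)]
      = (1/24)[(9) + (6) + (3) + (0) + (6)] = 24/24 = 1
  <chi_4*chi_5, chi_3> = (1/24)[1*(9)*conj(2) + 6*(-1)*conj(0) + 3*(1)*conj(2) + 8*(0)*conj(-1) + 6*(-1)*conj(0)]
      = (1/24)[(18) + (0) + (6) + (0) + (0)] = 24/24 = 1
  <chi_4*chi_5, chi_4> = (1/24)[1*(9)*conj(3) + 6*(-1)*conj(1) + 3*(1)*conj(-1) + 8*(0)*conj(0) + 6*(-1)*conj(-1)]
      = (1/24)[(27) + (-6) + (-3) + (0) + (6)] = 24/24 = 1
  <chi_4*chi_5, chi_5> = (1/24)[1*(9)*conj(3) + 6*(-1)*conj(-1) + 3*(1)*conj(-1) + 8*(0)*conj(0) + 6*(-1)*conj(1)]
      = (1/24)[(27) + (6) + (-3) + (0) + (-6)] = 24/24 = 1
Hence the multiplicities are chi_2: 1, chi_3: 1, chi_4: 1, chi_5: 1. Dimension check: dim(chi_4)*dim(chi_5) = 3*3 = 9 and sum (mult * dim) = 1*1 + 1*2 + 1*3 + 1*3 = 9.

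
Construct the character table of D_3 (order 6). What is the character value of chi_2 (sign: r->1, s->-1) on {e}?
Conjugacy classes: {e} of size 1, {r^1, r^2} of size 2, {s, sr, ..., sr^2} of size 3.
Character table:
  irrep \ class              {e} (size 1)  {r^1, r^2} (size 2)  {s, sr, ..., sr^2} (size 3)
  chi_1 (triv)               1             1                    1                          
  chi_2 (sign: r->1, s->-1)  1             1                    -1                         
  chi_3 (2d, j=1)            2             -1                   0                          

Spot check: chi_2 (sign: r->1, s->-1) on {e} = 1.

Solution. D_3 has order 2*3 = 6 with 3 conjugacy classes, hence 3 irreducibles. Sum of squared dims 1 + 1 + 4 = 6 = |G|. Linear characters come from the abelianisation; the 2-dimensional irreps have character r^k -> 2*cos(2*pi*j*k/3), reflections -> 0.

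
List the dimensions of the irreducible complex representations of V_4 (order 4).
Dimensions: 1, 1, 1, 1

There are 4 irreducibles (= number of conjugacy classes). Their dimensions d_i satisfy sum d_i^2 = |G| = 4: 1 + 1 + 1 + 1 = 4.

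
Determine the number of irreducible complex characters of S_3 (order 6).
3

Argument: The number of irreducible complex representations of a finite group equals its number of conjugacy classes. Conjugacy classes in S_3 correspond to cycle types, i.e. partitions of 3; there are p(3) = 3 of them, so S_3 (order 6) has exactly 3 irreducible complex representations.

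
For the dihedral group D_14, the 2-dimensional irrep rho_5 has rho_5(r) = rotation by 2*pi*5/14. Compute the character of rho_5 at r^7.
chi_{rho_5}(r^7) = 2*cos(2*pi*5*7/14) = -2

Justification: rho_5(r^7) is rotation by angle 2*pi*5*7/14, whose trace is 2*cos(2*pi*5*7/14) = -2.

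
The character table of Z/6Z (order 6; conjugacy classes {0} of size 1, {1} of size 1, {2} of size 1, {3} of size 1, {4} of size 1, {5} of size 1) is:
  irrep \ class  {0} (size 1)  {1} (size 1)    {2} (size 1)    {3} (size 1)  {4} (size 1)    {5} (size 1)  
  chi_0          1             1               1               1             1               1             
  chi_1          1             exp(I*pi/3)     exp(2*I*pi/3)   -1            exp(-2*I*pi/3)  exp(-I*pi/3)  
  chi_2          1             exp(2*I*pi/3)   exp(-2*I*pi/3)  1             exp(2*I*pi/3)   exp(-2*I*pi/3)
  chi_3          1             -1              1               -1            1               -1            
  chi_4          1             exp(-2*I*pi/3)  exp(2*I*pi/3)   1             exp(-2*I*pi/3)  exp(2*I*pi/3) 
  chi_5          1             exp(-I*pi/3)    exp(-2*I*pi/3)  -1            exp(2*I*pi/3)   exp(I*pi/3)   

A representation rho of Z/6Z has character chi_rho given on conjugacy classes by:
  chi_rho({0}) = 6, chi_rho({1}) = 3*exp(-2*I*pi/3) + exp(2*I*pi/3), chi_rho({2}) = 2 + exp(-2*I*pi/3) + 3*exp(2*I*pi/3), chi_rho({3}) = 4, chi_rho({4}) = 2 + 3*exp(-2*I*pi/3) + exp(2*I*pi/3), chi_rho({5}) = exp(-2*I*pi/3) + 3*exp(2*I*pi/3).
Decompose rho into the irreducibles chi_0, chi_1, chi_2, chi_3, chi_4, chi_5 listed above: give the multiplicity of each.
Multiplicities: chi_0: 1, chi_1: 0, chi_2: 1, chi_3: 1, chi_4: 3, chi_5: 0.

Explanation: Use <chi_rho, chi> = (1/|G|) sum_C |C| * chi_rho(C) * conj(chi(C)) with |G| = 6 for each irreducible chi in the table:
  <chi_rho, chi_0> = (1/6)[1*(6)*conj(1) + 1*(3*exp(-2*I*pi/3) + exp(2*I*pi/3))*conj(1) + 1*(2 + exp(-2*I*pi/3) + 3*exp(2*I*pi/3))*conj(1) + 1*(4)*conj(1) + 1*(2 + 3*exp(-2*I*pi/3) + exp(2*I*pi/3))*conj(1) + 1*(exp(-2*I*pi/3) + 3*exp(2*I*pi/3))*conj(1)]
      = (1/6)[(6) + (3*exp(-2*I*pi/3) + exp(2*I*pi/3)) + (2 + exp(-2*I*pi/3) + 3*exp(2*I*pi/3)) + (4) + (2 + 3*exp(-2*I*pi/3) + exp(2*I*pi/3)) + (exp(-2*I*pi/3) + 3*exp(2*I*pi/3))] = 6/6 = 1
  <chi_rho, chi_1> = (1/6)[1*(6)*conj(1) + 1*(3*exp(-2*I*pi/3) + exp(2*I*pi/3))*conj(exp(I*pi/3)) + 1*(2 + exp(-2*I*pi/3) + 3*exp(2*I*pi/3))*conj(exp(2*I*pi/3)) + 1*(4)*conj(-1) + 1*(2 + 3*exp(-2*I*pi/3) + exp(2*I*pi/3))*conj(exp(-2*I*pi/3)) + 1*(exp(-2*I*pi/3) + 3*exp(2*I*pi/3))*conj(exp(-I*pi/3))]
      = (1/6)[(6) + (-3 + exp(I*pi/3)) + (3 + 2*exp(-2*I*pi/3) + exp(2*I*pi/3)) + (-4) + (3 + exp(-2*I*pi/3) + 2*exp(2*I*pi/3)) + (-3 + exp(-I*pi/3))] = 0/6 = 0
  <chi_rho, chi_2> = (1/6)[1*(6)*conj(1) + 1*(3*exp(-2*I*pi/3) + exp(2*I*pi/3))*conj(exp(2*I*pi/3)) + 1*(2 + exp(-2*I*pi/3) + 3*exp(2*I*pi/3))*conj(exp(-2*I*pi/3)) + 1*(4)*conj(1) + 1*(2 + 3*exp(-2*I*pi/3) + exp(2*I*pi/3))*conj(exp(2*I*pi/3)) + 1*(exp(-2*I*pi/3) + 3*exp(2*I*pi/3))*conj(exp(-2*I*pi/3))]
      = (1/6)[(6) + (1 + 3*exp(2*I*pi/3)) + (1 + 3*exp(-2*I*pi/3) + 2*exp(2*I*pi/3)) + (4) + (1 + 2*exp(-2*I*pi/3) + 3*exp(2*I*pi/3)) + (1 + 3*exp(-2*I*pi/3))] = 6/6 = 1
  <chi_rho, chi_3> = (1/6)[1*(6)*conj(1) + 1*(3*exp(-2*I*pi/3) + exp(2*I*pi/3))*conj(-1) + 1*(2 + exp(-2*I*pi/3) + 3*exp(2*I*pi/3))*conj(1) + 1*(4)*conj(-1) + 1*(2 + 3*exp(-2*I*pi/3) + exp(2*I*pi/3))*conj(1) + 1*(exp(-2*I*pi/3) + 3*exp(2*I*pi/3))*conj(-1)]
      = (1/6)[(6) + (-exp(2*I*pi/3) - 3*exp(-2*I*pi/3)) + (2 + exp(-2*I*pi/3) + 3*exp(2*I*pi/3)) + (-4) + (2 + 3*exp(-2*I*pi/3) + exp(2*I*pi/3)) + (-3*exp(2*I*pi/3) - exp(-2*I*pi/3))] = 6/6 = 1
  <chi_rho, chi_4> = (1/6)[1*(6)*conj(1) + 1*(3*exp(-2*I*pi/3) + exp(2*I*pi/3))*conj(exp(-2*I*pi/3)) + 1*(2 + exp(-2*I*pi/3) + 3*exp(2*I*pi/3))*conj(exp(2*I*pi/3)) + 1*(4)*conj(1) + 1*(2 + 3*exp(-2*I*pi/3) + exp(2*I*pi/3))*conj(exp(-2*I*pi/3)) + 1*(exp(-2*I*pi/3) + 3*exp(2*I*pi/3))*conj(exp(2*I*pi/3))]
      = (1/6)[(6) + (3 + exp(-2*I*pi/3)) + (3 + 2*exp(-2*I*pi/3) + exp(2*I*pi/3)) + (4) + (3 + exp(-2*I*pi/3) + 2*exp(2*I*pi/3)) + (3 + exp(2*I*pi/3))] = 18/6 = 3
  <chi_rho, chi_5> = (1/6)[1*(6)*conj(1) + 1*(3*exp(-2*I*pi/3) + exp(2*I*pi/3))*conj(exp(-I*pi/3)) + 1*(2 + exp(-2*I*pi/3) + 3*exp(2*I*pi/3))*conj(exp(-2*I*pi/3)) + 1*(4)*conj(-1) + 1*(2 + 3*exp(-2*I*pi/3) + exp(2*I*pi/3))*conj(exp(2*I*pi/3)) + 1*(exp(-2*I*pi/3) + 3*exp(2*I*pi/3))*conj(exp(I*pi/3))]
      = (1/6)[(6) + (-1 + 3*exp(-I*pi/3)) + (1 + 3*exp(-2*I*pi/3) + 2*exp(2*I*pi/3)) + (-4) + (1 + 2*exp(-2*I*pi/3) + 3*exp(2*I*pi/3)) + (-1 + 3*exp(I*pi/3))] = 0/6 = 0
(Exp terms are combined using exp(i*s)*conj(exp(i*t)) = exp(i*(s-t)), and sums of them are collapsed using the identity that for every m > 1 the m distinct m-th roots of unity sum to 0, e.g. 1 + exp(2*I*pi/3) + exp(-2*I*pi/3) = 0.)
Dimension check: dim(rho) = sum (mult * dim) = 1*1 + 0*1 + 1*1 + 1*1 + 3*1 + 0*1 = 6 = chi_rho(e) = 6.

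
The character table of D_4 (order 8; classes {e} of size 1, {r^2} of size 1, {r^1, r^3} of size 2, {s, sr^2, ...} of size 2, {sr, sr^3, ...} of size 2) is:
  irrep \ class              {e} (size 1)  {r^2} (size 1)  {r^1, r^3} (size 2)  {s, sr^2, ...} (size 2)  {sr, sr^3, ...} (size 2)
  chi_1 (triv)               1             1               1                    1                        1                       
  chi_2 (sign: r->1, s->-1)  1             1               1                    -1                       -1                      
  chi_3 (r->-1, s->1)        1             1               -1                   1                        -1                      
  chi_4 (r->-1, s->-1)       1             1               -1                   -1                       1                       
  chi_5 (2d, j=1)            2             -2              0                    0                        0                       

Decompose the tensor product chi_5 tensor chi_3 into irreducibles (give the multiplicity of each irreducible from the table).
chi_5 tensor chi_3 = chi_5 (all other irreducibles have multiplicity 0).

Why: The character of a tensor product is the pointwise product (chi_5 * chi_3)(C) = chi_5(C) * chi_3(C):
  {e}: (2)*(1), {r^2}: (-2)*(1), {r^1, r^3}: (0)*(-1), {s, sr^2, ...}: (0)*(1), {sr, sr^3, ...}: (0)*(-1)
so (chi_5 * chi_3) takes values
  {e} -> 2, {r^2} -> -2, {r^1, r^3} -> 0, {s, sr^2, ...} -> 0, {sr, sr^3, ...} -> 0.
Now take the inner product of this character with each irreducible chi from the table, <chi_5*chi_3, chi> = (1/8) sum_C |C| (chi_5*chi_3)(C) conj(chi(C)):
  <chi_5*chi_3, chi_1> = (1/8)[1*(2)*conj(1) + 1*(-2)*conj(1) + 2*(0)*conj(1) + 2*(0)*conj(1) + 2*(0)*conj(1)]
      = (1/8)[(2) + (-2) + (0) + (0) + (0)] = 0/8 = 0
  <chi_5*chi_3, chi_2> = (1/8)[1*(2)*conj(1) + 1*(-2)*conj(1) + 2*(0)*conj(1) + 2*(0)*conj(-1) + 2*(0)*conj(-1)]
      = (1/8)[(2) + (-2) + (0) + (0) + (0)] = 0/8 = 0
  <chi_5*chi_3, chi_3> = (1/8)[1*(2)*conj(1) + 1*(-2)*conj(1) + 2*(0)*conj(-1) + 2*(0)*conj(1) + 2*(0)*conj(-1)]
      = (1/8)[(2) + (-2) + (0) + (0) + (0)] = 0/8 = 0
  <chi_5*chi_3, chi_4> = (1/8)[1*(2)*conj(1) + 1*(-2)*conj(1) + 2*(0)*conj(-1) + 2*(0)*conj(-1) + 2*(0)*conj(1)]
      = (1/8)[(2) + (-2) + (0) + (0) + (0)] = 0/8 = 0
  <chi_5*chi_3, chi_5> = (1/8)[1*(2)*conj(2) + 1*(-2)*conj(-2) + 2*(0)*conj(0) + 2*(0)*conj(0) + 2*(0)*conj(0)]
      = (1/8)[(4) + (4) + (0) + (0) + (0)] = 8/8 = 1
Hence the multiplicities are chi_5: 1. Dimension check: dim(chi_5)*dim(chi_3) = 2*1 = 2 and sum (mult * dim) = 1*2 = 2.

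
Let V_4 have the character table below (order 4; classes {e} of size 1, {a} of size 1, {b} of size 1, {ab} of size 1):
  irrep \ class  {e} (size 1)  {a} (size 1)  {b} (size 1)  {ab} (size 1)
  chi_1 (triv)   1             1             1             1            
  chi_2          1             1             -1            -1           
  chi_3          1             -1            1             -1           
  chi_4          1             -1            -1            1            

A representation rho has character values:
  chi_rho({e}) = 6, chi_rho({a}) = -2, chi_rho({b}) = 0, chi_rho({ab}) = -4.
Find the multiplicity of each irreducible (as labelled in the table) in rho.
Multiplicities: chi_1: 0, chi_2: 2, chi_3: 3, chi_4: 1.

Explanation: Use <chi_rho, chi> = (1/|G|) sum_C |C| * chi_rho(C) * conj(chi(C)) with |G| = 4 for each irreducible chi in the table:
  <chi_rho, chi_1> = (1/4)[1*(6)*conj(1) + 1*(-2)*conj(1) + 1*(0)*conj(1) + 1*(-4)*conj(1)]
      = (1/4)[(6) + (-2) + (0) + (-4)] = 0/4 = 0
  <chi_rho, chi_2> = (1/4)[1*(6)*conj(1) + 1*(-2)*conj(1) + 1*(0)*conj(-1) + 1*(-4)*conj(-1)]
      = (1/4)[(6) + (-2) + (0) + (4)] = 8/4 = 2
  <chi_rho, chi_3> = (1/4)[1*(6)*conj(1) + 1*(-2)*conj(-1) + 1*(0)*conj(1) + 1*(-4)*conj(-1)]
      = (1/4)[(6) + (2) + (0) + (4)] = 12/4 = 3
  <chi_rho, chi_4> = (1/4)[1*(6)*conj(1) + 1*(-2)*conj(-1) + 1*(0)*conj(-1) + 1*(-4)*conj(1)]
      = (1/4)[(6) + (2) + (0) + (-4)] = 4/4 = 1
Dimension check: dim(rho) = sum (mult * dim) = 0*1 + 2*1 + 3*1 + 1*1 = 6 = chi_rho(e) = 6.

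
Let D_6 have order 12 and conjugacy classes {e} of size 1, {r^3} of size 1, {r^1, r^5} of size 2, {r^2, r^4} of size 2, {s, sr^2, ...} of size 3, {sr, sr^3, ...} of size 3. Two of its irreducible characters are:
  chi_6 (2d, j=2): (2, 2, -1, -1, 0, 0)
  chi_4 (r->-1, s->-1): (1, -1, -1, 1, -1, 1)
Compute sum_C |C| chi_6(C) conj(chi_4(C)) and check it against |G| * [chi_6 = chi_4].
Sum = 0; so <chi_6, chi_4> = 0 (distinct irreducibles are orthogonal).

Derivation: Compute term by term over conjugacy classes (|C| * chi_6(C) * conj(chi_4(C))):
  1*(2)*conj(1) + 1*(2)*conj(-1) + 2*(-1)*conj(-1) + 2*(-1)*conj(1) + 3*(0)*conj(-1) + 3*(0)*conj(1)
  = (2) + (-2) + (2) + (-2) + (0) + (0)
  = 0.
Dividing by |G| = 12 gives 0/12 = 0, matching the row-orthogonality relation <chi_6, chi_4> = [chi_6 = chi_4].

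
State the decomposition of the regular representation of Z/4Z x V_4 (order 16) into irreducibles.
Each irreducible V_i of dimension d_i appears with multiplicity d_i, i.e. rho_reg = (direct sum over all irreducibles V_i) d_i V_i. The irreducible dimensions for Z/4Z x V_4 are 1, 1, 1, 1, 1, 1, 1, 1, 1, 1, 1, 1, 1, 1, 1, 1: 16 irreducibles of dimension 1, each with multiplicity 1. Total dimension 16*1*1 = 16 = |G|.

Justification: General theorem: in the regular representation of a finite group G, each irreducible appears with multiplicity equal to its dimension. Check: dim(rho_reg) = sum d_i^2 = 1 + 1 + 1 + 1 + 1 + 1 + 1 + 1 + 1 + 1 + 1 + 1 + 1 + 1 + 1 + 1 = 16 = |G|.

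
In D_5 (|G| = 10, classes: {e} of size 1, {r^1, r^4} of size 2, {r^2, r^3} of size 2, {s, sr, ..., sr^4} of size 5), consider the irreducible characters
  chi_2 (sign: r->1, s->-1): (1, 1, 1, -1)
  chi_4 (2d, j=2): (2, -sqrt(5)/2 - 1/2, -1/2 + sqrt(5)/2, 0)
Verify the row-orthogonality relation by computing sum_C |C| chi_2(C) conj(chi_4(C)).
Sum = 0; so <chi_2, chi_4> = 0 (distinct irreducibles are orthogonal).

Explanation: Compute term by term over conjugacy classes (|C| * chi_2(C) * conj(chi_4(C))):
  1*(1)*conj(2) + 2*(1)*conj(-sqrt(5)/2 - 1/2) + 2*(1)*conj(-1/2 + sqrt(5)/2) + 5*(-1)*conj(0)
  = (2) + (-sqrt(5) - 1) + (-1 + sqrt(5)) + (0)
  = 0.
Dividing by |G| = 10 gives 0/10 = 0, matching the row-orthogonality relation <chi_2, chi_4> = [chi_2 = chi_4].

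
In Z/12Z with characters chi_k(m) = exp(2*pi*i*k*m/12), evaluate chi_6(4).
chi_6(4) = zeta_12^24 = 1

Working: chi_6(4) = zeta_12^(6*4) = zeta_12^24. Since zeta_12^12 = 1, this equals zeta_12^0 = exp(2*pi*i*0/12) = 1.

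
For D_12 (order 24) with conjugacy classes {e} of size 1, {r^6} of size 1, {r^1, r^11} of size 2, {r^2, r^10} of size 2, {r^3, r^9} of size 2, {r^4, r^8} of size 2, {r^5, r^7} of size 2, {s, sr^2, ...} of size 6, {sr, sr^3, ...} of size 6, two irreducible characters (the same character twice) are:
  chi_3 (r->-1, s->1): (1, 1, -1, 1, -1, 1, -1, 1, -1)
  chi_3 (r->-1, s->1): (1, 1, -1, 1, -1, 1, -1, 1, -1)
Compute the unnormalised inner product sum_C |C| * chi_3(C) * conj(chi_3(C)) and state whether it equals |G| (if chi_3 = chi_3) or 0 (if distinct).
Sum = 24 = |G| = 24; so <chi_3, chi_3> = 1 (norm-1 confirms irreducibility).

Justification: Compute term by term over conjugacy classes (|C| * chi_3(C) * conj(chi_3(C))):
  1*(1)*conj(1) + 1*(1)*conj(1) + 2*(-1)*conj(-1) + 2*(1)*conj(1) + 2*(-1)*conj(-1) + 2*(1)*conj(1) + 2*(-1)*conj(-1) + 6*(1)*conj(1) + 6*(-1)*conj(-1)
  = (1) + (1) + (2) + (2) + (2) + (2) + (2) + (6) + (6)
  = 24.
Dividing by |G| = 24 gives 24/24 = 1, matching the row-orthogonality relation <chi_3, chi_3> = [chi_3 = chi_3].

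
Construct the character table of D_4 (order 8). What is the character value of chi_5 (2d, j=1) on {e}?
Conjugacy classes: {e} of size 1, {r^2} of size 1, {r^1, r^3} of size 2, {s, sr^2, ...} of size 2, {sr, sr^3, ...} of size 2.
Character table:
  irrep \ class              {e} (size 1)  {r^2} (size 1)  {r^1, r^3} (size 2)  {s, sr^2, ...} (size 2)  {sr, sr^3, ...} (size 2)
  chi_1 (triv)               1             1               1                    1                        1                       
  chi_2 (sign: r->1, s->-1)  1             1               1                    -1                       -1                      
  chi_3 (r->-1, s->1)        1             1               -1                   1                        -1                      
  chi_4 (r->-1, s->-1)       1             1               -1                   -1                       1                       
  chi_5 (2d, j=1)            2             -2              0                    0                        0                       

Spot check: chi_5 (2d, j=1) on {e} = 2.

Working: D_4 has order 2*4 = 8 with 5 conjugacy classes, hence 5 irreducibles. Sum of squared dims 1 + 1 + 1 + 1 + 4 = 8 = |G|. Linear characters come from the abelianisation; the 2-dimensional irreps have character r^k -> 2*cos(2*pi*j*k/4), reflections -> 0.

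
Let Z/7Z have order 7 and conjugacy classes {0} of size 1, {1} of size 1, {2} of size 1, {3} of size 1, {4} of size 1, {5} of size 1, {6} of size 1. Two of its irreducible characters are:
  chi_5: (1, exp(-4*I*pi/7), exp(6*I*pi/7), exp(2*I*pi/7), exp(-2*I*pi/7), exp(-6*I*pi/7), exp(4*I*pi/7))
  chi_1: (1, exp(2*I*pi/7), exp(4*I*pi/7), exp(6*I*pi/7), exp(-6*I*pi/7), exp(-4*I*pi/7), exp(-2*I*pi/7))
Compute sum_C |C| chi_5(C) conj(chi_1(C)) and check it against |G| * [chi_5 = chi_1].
Sum = 0; so <chi_5, chi_1> = 0 (distinct irreducibles are orthogonal).

Why: Compute term by term over conjugacy classes (|C| * chi_5(C) * conj(chi_1(C))):
  1*(1)*conj(1) + 1*(exp(-4*I*pi/7))*conj(exp(2*I*pi/7)) + 1*(exp(6*I*pi/7))*conj(exp(4*I*pi/7)) + 1*(exp(2*I*pi/7))*conj(exp(6*I*pi/7)) + 1*(exp(-2*I*pi/7))*conj(exp(-6*I*pi/7)) + 1*(exp(-6*I*pi/7))*conj(exp(-4*I*pi/7)) + 1*(exp(4*I*pi/7))*conj(exp(-2*I*pi/7))
  = (1) + (exp(-6*I*pi/7)) + (exp(2*I*pi/7)) + (exp(-4*I*pi/7)) + (exp(4*I*pi/7)) + (exp(-2*I*pi/7)) + (exp(6*I*pi/7))
  = 0.
(Exp terms are combined using exp(i*s)*conj(exp(i*t)) = exp(i*(s-t)), and sums of them are collapsed using the identity that for every m > 1 the m distinct m-th roots of unity sum to 0, e.g. 1 + exp(2*I*pi/3) + exp(-2*I*pi/3) = 0.)
Dividing by |G| = 7 gives 0/7 = 0, matching the row-orthogonality relation <chi_5, chi_1> = [chi_5 = chi_1].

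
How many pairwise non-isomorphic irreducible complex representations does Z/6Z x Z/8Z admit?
48

Explanation: The number of irreducible complex representations of a finite group equals its number of conjugacy classes. Z/6Z x Z/8Z is abelian of order 48, so every element is its own conjugacy class: 48 classes, so Z/6Z x Z/8Z (order 48) has exactly 48 irreducible complex representations.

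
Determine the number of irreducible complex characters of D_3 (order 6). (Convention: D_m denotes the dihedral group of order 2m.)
3

Proof sketch: The number of irreducible complex representations of a finite group equals its number of conjugacy classes. D_3 has 3 conjugacy classes ((n+3)/2 for n odd), so D_3 (order 6) has exactly 3 irreducible complex representations.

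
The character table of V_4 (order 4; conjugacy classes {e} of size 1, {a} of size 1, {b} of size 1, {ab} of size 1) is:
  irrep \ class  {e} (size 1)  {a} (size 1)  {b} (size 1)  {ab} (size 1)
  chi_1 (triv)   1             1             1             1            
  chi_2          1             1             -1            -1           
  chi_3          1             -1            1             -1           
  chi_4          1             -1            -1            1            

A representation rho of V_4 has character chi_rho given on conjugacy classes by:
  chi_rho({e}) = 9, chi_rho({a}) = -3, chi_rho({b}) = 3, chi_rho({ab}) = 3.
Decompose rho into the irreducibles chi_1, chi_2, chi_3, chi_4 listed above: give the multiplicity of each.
Multiplicities: chi_1: 3, chi_2: 0, chi_3: 3, chi_4: 3.

Argument: Use <chi_rho, chi> = (1/|G|) sum_C |C| * chi_rho(C) * conj(chi(C)) with |G| = 4 for each irreducible chi in the table:
  <chi_rho, chi_1> = (1/4)[1*(9)*conj(1) + 1*(-3)*conj(1) + 1*(3)*conj(1) + 1*(3)*conj(1)]
      = (1/4)[(9) + (-3) + (3) + (3)] = 12/4 = 3
  <chi_rho, chi_2> = (1/4)[1*(9)*conj(1) + 1*(-3)*conj(1) + 1*(3)*conj(-1) + 1*(3)*conj(-1)]
      = (1/4)[(9) + (-3) + (-3) + (-3)] = 0/4 = 0
  <chi_rho, chi_3> = (1/4)[1*(9)*conj(1) + 1*(-3)*conj(-1) + 1*(3)*conj(1) + 1*(3)*conj(-1)]
      = (1/4)[(9) + (3) + (3) + (-3)] = 12/4 = 3
  <chi_rho, chi_4> = (1/4)[1*(9)*conj(1) + 1*(-3)*conj(-1) + 1*(3)*conj(-1) + 1*(3)*conj(1)]
      = (1/4)[(9) + (3) + (-3) + (3)] = 12/4 = 3
Dimension check: dim(rho) = sum (mult * dim) = 3*1 + 0*1 + 3*1 + 3*1 = 9 = chi_rho(e) = 9.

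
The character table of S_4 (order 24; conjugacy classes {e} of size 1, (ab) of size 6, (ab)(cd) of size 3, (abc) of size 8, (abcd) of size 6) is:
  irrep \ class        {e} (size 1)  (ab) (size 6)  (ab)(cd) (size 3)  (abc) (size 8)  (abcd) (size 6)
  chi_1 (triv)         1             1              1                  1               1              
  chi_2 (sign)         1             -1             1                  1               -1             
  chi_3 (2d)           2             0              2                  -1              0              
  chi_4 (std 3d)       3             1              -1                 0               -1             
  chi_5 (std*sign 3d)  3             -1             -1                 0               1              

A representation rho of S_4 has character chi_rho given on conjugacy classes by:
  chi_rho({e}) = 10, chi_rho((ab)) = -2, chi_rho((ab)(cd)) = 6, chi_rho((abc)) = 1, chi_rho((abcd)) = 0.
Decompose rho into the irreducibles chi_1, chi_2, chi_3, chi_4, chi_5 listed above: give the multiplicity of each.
Multiplicities: chi_1: 1, chi_2: 2, chi_3: 2, chi_4: 0, chi_5: 1.

Why: Use <chi_rho, chi> = (1/|G|) sum_C |C| * chi_rho(C) * conj(chi(C)) with |G| = 24 for each irreducible chi in the table:
  <chi_rho, chi_1> = (1/24)[1*(10)*conj(1) + 6*(-2)*conj(1) + 3*(6)*conj(1) + 8*(1)*conj(1) + 6*(0)*conj(1)]
      = (1/24)[(10) + (-12) + (18) + (8) + (0)] = 24/24 = 1
  <chi_rho, chi_2> = (1/24)[1*(10)*conj(1) + 6*(-2)*conj(-1) + 3*(6)*conj(1) + 8*(1)*conj(1) + 6*(0)*conj(-1)]
      = (1/24)[(10) + (12) + (18) + (8) + (0)] = 48/24 = 2
  <chi_rho, chi_3> = (1/24)[1*(10)*conj(2) + 6*(-2)*conj(0) + 3*(6)*conj(2) + 8*(1)*conj(-1) + 6*(0)*conj(0)]
      = (1/24)[(20) + (0) + (36) + (-8) + (0)] = 48/24 = 2
  <chi_rho, chi_4> = (1/24)[1*(10)*conj(3) + 6*(-2)*conj(1) + 3*(6)*conj(-1) + 8*(1)*conj(0) + 6*(0)*conj(-1)]
      = (1/24)[(30) + (-12) + (-18) + (0) + (0)] = 0/24 = 0
  <chi_rho, chi_5> = (1/24)[1*(10)*conj(3) + 6*(-2)*conj(-1) + 3*(6)*conj(-1) + 8*(1)*conj(0) + 6*(0)*conj(1)]
      = (1/24)[(30) + (12) + (-18) + (0) + (0)] = 24/24 = 1
Dimension check: dim(rho) = sum (mult * dim) = 1*1 + 2*1 + 2*2 + 0*3 + 1*3 = 10 = chi_rho(e) = 10.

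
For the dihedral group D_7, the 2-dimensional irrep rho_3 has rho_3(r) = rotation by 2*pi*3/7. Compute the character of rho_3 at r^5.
chi_{rho_3}(r^5) = 2*cos(2*pi*3*5/7) = 2*cos(30*pi/7)

rho_3(r^5) is rotation by angle 2*pi*3*5/7, whose trace is 2*cos(2*pi*3*5/7) = 2*cos(30*pi/7).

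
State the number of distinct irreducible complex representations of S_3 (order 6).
3

Argument: The number of irreducible complex representations of a finite group equals its number of conjugacy classes. Conjugacy classes in S_3 correspond to cycle types, i.e. partitions of 3; there are p(3) = 3 of them, so S_3 (order 6) has exactly 3 irreducible complex representations.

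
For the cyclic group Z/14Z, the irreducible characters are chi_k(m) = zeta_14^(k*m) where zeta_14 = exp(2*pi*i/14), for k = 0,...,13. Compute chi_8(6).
chi_8(6) = zeta_14^48 = exp(6*I*pi/7)

Explanation: chi_8(6) = zeta_14^(8*6) = zeta_14^48. Since zeta_14^14 = 1, this equals zeta_14^6 = exp(2*pi*i*6/14) = exp(6*I*pi/7).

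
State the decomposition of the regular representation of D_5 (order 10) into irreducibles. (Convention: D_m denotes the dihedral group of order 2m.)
Each irreducible V_i of dimension d_i appears with multiplicity d_i, i.e. rho_reg = (direct sum over all irreducibles V_i) d_i V_i. The irreducible dimensions for D_5 are 1, 1, 2, 2: 2 irreducibles of dimension 1, each with multiplicity 1; 2 irreducibles of dimension 2, each with multiplicity 2. Total dimension 2*1*1 + 2*2*2 = 10 = |G|.

Details: General theorem: in the regular representation of a finite group G, each irreducible appears with multiplicity equal to its dimension. Check: dim(rho_reg) = sum d_i^2 = 1 + 1 + 4 + 4 = 10 = |G|.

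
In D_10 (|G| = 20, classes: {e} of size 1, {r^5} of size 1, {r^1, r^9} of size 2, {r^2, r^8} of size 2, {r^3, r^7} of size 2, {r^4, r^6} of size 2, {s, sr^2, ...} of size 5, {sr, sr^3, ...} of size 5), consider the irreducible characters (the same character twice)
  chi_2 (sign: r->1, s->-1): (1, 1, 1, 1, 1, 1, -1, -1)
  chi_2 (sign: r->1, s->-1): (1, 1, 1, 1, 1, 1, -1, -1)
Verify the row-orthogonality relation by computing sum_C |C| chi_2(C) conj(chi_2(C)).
Sum = 20 = |G| = 20; so <chi_2, chi_2> = 1 (norm-1 confirms irreducibility).

Proof sketch: Compute term by term over conjugacy classes (|C| * chi_2(C) * conj(chi_2(C))):
  1*(1)*conj(1) + 1*(1)*conj(1) + 2*(1)*conj(1) + 2*(1)*conj(1) + 2*(1)*conj(1) + 2*(1)*conj(1) + 5*(-1)*conj(-1) + 5*(-1)*conj(-1)
  = (1) + (1) + (2) + (2) + (2) + (2) + (5) + (5)
  = 20.
Dividing by |G| = 20 gives 20/20 = 1, matching the row-orthogonality relation <chi_2, chi_2> = [chi_2 = chi_2].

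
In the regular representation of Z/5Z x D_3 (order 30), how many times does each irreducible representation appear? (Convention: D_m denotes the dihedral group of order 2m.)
Each irreducible V_i of dimension d_i appears with multiplicity d_i, i.e. rho_reg = (direct sum over all irreducibles V_i) d_i V_i. The irreducible dimensions for Z/5Z x D_3 are 1, 1, 1, 1, 1, 1, 1, 1, 1, 1, 2, 2, 2, 2, 2: 10 irreducibles of dimension 1, each with multiplicity 1; 5 irreducibles of dimension 2, each with multiplicity 2. Total dimension 10*1*1 + 5*2*2 = 30 = |G|.

Why: General theorem: in the regular representation of a finite group G, each irreducible appears with multiplicity equal to its dimension. Check: dim(rho_reg) = sum d_i^2 = 1 + 1 + 1 + 1 + 1 + 1 + 1 + 1 + 1 + 1 + 4 + 4 + 4 + 4 + 4 = 30 = |G|.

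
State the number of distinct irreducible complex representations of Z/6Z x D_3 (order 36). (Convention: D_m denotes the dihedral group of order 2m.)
18

Details: The number of irreducible complex representations of a finite group equals its number of conjugacy classes. For a direct product, #classes(G x H) = #classes(G) * #classes(H). Z/6Z has 6 classes (abelian), D_3 has 3 classes, so 6 * 3 = 18, so Z/6Z x D_3 (order 36) has exactly 18 irreducible complex representations.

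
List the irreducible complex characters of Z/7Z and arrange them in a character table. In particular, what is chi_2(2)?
Character table of Z/7Z (irreps indexed chi_0,...,chi_6 with chi_k(m) = zeta_7^(k*m), zeta_7 = exp(2*pi*i/7)):
  irrep \ class  {0} (size 1)  {1} (size 1)    {2} (size 1)    {3} (size 1)    {4} (size 1)    {5} (size 1)    {6} (size 1)  
  chi_0          1             1               1               1               1               1               1             
  chi_1          1             exp(2*I*pi/7)   exp(4*I*pi/7)   exp(6*I*pi/7)   exp(-6*I*pi/7)  exp(-4*I*pi/7)  exp(-2*I*pi/7)
  chi_2          1             exp(4*I*pi/7)   exp(-6*I*pi/7)  exp(-2*I*pi/7)  exp(2*I*pi/7)   exp(6*I*pi/7)   exp(-4*I*pi/7)
  chi_3          1             exp(6*I*pi/7)   exp(-2*I*pi/7)  exp(4*I*pi/7)   exp(-4*I*pi/7)  exp(2*I*pi/7)   exp(-6*I*pi/7)
  chi_4          1             exp(-6*I*pi/7)  exp(2*I*pi/7)   exp(-4*I*pi/7)  exp(4*I*pi/7)   exp(-2*I*pi/7)  exp(6*I*pi/7) 
  chi_5          1             exp(-4*I*pi/7)  exp(6*I*pi/7)   exp(2*I*pi/7)   exp(-2*I*pi/7)  exp(-6*I*pi/7)  exp(4*I*pi/7) 
  chi_6          1             exp(-2*I*pi/7)  exp(-4*I*pi/7)  exp(-6*I*pi/7)  exp(6*I*pi/7)   exp(4*I*pi/7)   exp(2*I*pi/7) 

Spot check: chi_2(2) = zeta_7^(2*2) = zeta_7^4 = exp(-6*I*pi/7).

Argument: Z/7Z is abelian, so all 7 irreducible complex representations are 1-dimensional. They are given by chi_k(m) = zeta_7^(k*m) for k = 0,...,6. Row orthogonality: sum_m chi_k(m) conj(chi_l(m)) = 7 * [k = l].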